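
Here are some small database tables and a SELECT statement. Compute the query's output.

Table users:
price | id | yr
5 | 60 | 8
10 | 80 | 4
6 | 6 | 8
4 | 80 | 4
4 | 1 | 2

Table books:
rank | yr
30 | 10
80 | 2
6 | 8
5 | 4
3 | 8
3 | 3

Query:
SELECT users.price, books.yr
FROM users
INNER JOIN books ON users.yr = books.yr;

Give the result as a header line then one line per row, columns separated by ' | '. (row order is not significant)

== RESULT ==
users.price | books.yr
5 | 8
5 | 8
10 | 4
6 | 8
6 | 8
4 | 4
4 | 2

Derivation:
After JOIN books (7 rows):
users.price | users.id | users.yr | books.rank | books.yr
5 | 60 | 8 | 6 | 8
5 | 60 | 8 | 3 | 8
10 | 80 | 4 | 5 | 4
6 | 6 | 8 | 6 | 8
6 | 6 | 8 | 3 | 8
4 | 80 | 4 | 5 | 4
4 | 1 | 2 | 80 | 2
After SELECT (7 rows):
users.price | books.yr
5 | 8
5 | 8
10 | 4
6 | 8
6 | 8
4 | 4
4 | 2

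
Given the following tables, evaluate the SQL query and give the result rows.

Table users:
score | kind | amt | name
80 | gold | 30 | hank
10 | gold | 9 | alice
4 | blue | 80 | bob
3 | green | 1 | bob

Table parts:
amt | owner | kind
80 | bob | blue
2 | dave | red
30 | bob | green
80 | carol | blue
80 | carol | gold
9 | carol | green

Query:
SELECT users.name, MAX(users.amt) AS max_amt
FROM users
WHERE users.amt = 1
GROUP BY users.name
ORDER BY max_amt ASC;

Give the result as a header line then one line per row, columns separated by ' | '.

== RESULT ==
users.name | max_amt
bob | 1

Derivation:
After WHERE (1 rows):
users.score | users.kind | users.amt | users.name
3 | green | 1 | bob
After GROUP BY (1 rows):
users.name | max_amt
bob | 1
After ORDER BY (1 rows):
users.name | max_amt
bob | 1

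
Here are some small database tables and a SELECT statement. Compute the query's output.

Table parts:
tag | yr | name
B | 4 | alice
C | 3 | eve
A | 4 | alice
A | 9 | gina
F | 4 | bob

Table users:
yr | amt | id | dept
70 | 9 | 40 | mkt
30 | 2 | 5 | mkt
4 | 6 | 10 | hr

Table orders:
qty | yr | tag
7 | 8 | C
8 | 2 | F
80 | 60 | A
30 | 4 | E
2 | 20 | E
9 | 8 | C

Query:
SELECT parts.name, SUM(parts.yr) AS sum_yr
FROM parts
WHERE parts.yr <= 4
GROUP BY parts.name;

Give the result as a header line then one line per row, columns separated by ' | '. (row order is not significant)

After WHERE (4 rows):
parts.tag | parts.yr | parts.name
B | 4 | alice
C | 3 | eve
A | 4 | alice
F | 4 | bob
After GROUP BY (3 rows):
parts.name | sum_yr
alice | 8
eve | 3
bob | 4

== RESULT ==
parts.name | sum_yr
alice | 8
eve | 3
bob | 4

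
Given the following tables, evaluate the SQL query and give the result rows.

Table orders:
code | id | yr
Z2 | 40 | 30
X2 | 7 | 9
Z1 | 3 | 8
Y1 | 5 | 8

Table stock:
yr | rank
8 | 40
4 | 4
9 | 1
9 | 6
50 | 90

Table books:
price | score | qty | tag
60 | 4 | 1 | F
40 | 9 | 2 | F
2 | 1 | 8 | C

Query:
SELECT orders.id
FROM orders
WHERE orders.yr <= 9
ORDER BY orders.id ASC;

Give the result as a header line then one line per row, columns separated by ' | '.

== RESULT ==
orders.id
3
5
7

Derivation:
After WHERE (3 rows):
orders.code | orders.id | orders.yr
X2 | 7 | 9
Z1 | 3 | 8
Y1 | 5 | 8
After SELECT (3 rows):
orders.id
7
3
5
After ORDER BY (3 rows):
orders.id
3
5
7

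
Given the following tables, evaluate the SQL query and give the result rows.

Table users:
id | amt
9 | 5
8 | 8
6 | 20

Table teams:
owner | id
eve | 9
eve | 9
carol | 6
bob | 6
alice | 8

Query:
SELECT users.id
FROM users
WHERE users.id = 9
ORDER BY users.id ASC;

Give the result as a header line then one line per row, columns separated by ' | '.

After WHERE (1 rows):
users.id | users.amt
9 | 5
After SELECT (1 rows):
users.id
9
After ORDER BY (1 rows):
users.id
9

== RESULT ==
users.id
9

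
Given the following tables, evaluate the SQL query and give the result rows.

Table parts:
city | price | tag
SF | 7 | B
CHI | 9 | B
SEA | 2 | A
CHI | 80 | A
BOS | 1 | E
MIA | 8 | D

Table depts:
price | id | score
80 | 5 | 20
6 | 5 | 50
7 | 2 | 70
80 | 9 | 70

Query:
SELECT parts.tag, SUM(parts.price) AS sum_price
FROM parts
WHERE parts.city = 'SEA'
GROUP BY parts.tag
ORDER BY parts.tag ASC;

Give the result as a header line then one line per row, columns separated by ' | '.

After WHERE (1 rows):
parts.city | parts.price | parts.tag
SEA | 2 | A
After GROUP BY (1 rows):
parts.tag | sum_price
A | 2
After ORDER BY (1 rows):
parts.tag | sum_price
A | 2

== RESULT ==
parts.tag | sum_price
A | 2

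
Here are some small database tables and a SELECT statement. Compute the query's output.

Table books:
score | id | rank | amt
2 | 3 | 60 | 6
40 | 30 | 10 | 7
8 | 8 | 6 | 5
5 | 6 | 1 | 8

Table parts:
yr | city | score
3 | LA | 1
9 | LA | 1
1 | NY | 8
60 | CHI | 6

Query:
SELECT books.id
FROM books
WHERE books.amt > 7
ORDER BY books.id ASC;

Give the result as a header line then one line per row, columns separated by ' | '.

== RESULT ==
books.id
6

Derivation:
After WHERE (1 rows):
books.score | books.id | books.rank | books.amt
5 | 6 | 1 | 8
After SELECT (1 rows):
books.id
6
After ORDER BY (1 rows):
books.id
6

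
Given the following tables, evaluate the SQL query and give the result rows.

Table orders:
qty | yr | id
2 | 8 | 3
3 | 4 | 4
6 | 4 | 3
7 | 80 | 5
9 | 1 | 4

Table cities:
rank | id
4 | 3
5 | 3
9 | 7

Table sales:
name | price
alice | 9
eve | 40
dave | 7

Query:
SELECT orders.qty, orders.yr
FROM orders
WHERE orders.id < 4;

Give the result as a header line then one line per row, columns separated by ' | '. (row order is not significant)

== RESULT ==
orders.qty | orders.yr
2 | 8
6 | 4

Derivation:
After WHERE (2 rows):
orders.qty | orders.yr | orders.id
2 | 8 | 3
6 | 4 | 3
After SELECT (2 rows):
orders.qty | orders.yr
2 | 8
6 | 4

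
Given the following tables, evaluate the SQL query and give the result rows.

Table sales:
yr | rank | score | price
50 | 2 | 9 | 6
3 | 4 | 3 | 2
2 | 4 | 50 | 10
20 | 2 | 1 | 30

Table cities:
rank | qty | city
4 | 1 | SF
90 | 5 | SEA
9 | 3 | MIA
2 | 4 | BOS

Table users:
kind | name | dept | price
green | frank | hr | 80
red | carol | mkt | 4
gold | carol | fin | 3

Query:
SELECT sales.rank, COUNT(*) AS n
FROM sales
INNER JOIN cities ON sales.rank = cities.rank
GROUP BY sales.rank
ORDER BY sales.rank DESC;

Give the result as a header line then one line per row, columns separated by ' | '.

== RESULT ==
sales.rank | n
4 | 2
2 | 2

Derivation:
After JOIN cities (4 rows):
sales.yr | sales.rank | sales.score | sales.price | cities.rank | cities.qty | cities.city
50 | 2 | 9 | 6 | 2 | 4 | BOS
3 | 4 | 3 | 2 | 4 | 1 | SF
2 | 4 | 50 | 10 | 4 | 1 | SF
20 | 2 | 1 | 30 | 2 | 4 | BOS
After GROUP BY (2 rows):
sales.rank | n
2 | 2
4 | 2
After ORDER BY (2 rows):
sales.rank | n
4 | 2
2 | 2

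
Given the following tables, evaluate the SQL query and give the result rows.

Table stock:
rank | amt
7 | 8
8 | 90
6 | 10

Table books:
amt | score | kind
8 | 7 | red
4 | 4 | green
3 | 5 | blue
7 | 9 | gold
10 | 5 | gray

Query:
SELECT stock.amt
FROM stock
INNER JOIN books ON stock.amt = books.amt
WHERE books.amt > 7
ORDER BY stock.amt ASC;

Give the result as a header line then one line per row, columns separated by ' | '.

== RESULT ==
stock.amt
8
10

Derivation:
After JOIN books (2 rows):
stock.rank | stock.amt | books.amt | books.score | books.kind
7 | 8 | 8 | 7 | red
6 | 10 | 10 | 5 | gray
After WHERE (2 rows):
stock.rank | stock.amt | books.amt | books.score | books.kind
7 | 8 | 8 | 7 | red
6 | 10 | 10 | 5 | gray
After SELECT (2 rows):
stock.amt
8
10
After ORDER BY (2 rows):
stock.amt
8
10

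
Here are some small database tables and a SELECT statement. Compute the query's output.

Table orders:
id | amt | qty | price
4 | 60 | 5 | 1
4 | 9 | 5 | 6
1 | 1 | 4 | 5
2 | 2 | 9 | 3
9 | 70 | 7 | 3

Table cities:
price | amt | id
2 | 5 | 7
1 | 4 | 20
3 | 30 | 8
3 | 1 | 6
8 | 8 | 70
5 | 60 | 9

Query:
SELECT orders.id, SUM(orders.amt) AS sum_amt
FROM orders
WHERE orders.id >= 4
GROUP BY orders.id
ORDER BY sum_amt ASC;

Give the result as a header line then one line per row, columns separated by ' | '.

After WHERE (3 rows):
orders.id | orders.amt | orders.qty | orders.price
4 | 60 | 5 | 1
4 | 9 | 5 | 6
9 | 70 | 7 | 3
After GROUP BY (2 rows):
orders.id | sum_amt
4 | 69
9 | 70
After ORDER BY (2 rows):
orders.id | sum_amt
4 | 69
9 | 70

== RESULT ==
orders.id | sum_amt
4 | 69
9 | 70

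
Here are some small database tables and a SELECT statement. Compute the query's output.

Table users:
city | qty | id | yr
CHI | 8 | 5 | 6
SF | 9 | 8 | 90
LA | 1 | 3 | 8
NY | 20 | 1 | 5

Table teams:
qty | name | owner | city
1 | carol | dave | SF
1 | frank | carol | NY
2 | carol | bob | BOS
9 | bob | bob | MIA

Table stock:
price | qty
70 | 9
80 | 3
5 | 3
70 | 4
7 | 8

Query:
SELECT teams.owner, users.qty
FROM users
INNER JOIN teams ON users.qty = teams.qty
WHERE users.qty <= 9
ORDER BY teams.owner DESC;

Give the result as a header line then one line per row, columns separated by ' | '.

== RESULT ==
teams.owner | users.qty
dave | 1
carol | 1
bob | 9

Derivation:
After JOIN teams (3 rows):
users.city | users.qty | users.id | users.yr | teams.qty | teams.name | teams.owner | teams.city
SF | 9 | 8 | 90 | 9 | bob | bob | MIA
LA | 1 | 3 | 8 | 1 | carol | dave | SF
LA | 1 | 3 | 8 | 1 | frank | carol | NY
After WHERE (3 rows):
users.city | users.qty | users.id | users.yr | teams.qty | teams.name | teams.owner | teams.city
SF | 9 | 8 | 90 | 9 | bob | bob | MIA
LA | 1 | 3 | 8 | 1 | carol | dave | SF
LA | 1 | 3 | 8 | 1 | frank | carol | NY
After SELECT (3 rows):
teams.owner | users.qty
bob | 9
dave | 1
carol | 1
After ORDER BY (3 rows):
teams.owner | users.qty
dave | 1
carol | 1
bob | 9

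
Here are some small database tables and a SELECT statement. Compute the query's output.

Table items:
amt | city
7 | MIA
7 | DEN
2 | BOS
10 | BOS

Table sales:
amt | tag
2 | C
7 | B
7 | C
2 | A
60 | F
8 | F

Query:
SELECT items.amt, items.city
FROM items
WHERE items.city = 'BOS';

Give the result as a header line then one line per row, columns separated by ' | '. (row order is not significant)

== RESULT ==
items.amt | items.city
2 | BOS
10 | BOS

Derivation:
After WHERE (2 rows):
items.amt | items.city
2 | BOS
10 | BOS
After SELECT (2 rows):
items.amt | items.city
2 | BOS
10 | BOS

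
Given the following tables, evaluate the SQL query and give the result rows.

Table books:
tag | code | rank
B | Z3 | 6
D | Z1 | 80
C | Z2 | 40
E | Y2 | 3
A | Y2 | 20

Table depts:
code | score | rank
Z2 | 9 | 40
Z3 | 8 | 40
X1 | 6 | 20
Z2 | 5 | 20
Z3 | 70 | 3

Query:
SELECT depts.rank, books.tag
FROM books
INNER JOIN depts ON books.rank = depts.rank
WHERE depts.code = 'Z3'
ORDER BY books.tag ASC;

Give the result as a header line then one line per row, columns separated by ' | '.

== RESULT ==
depts.rank | books.tag
40 | C
3 | E

Derivation:
After JOIN depts (5 rows):
books.tag | books.code | books.rank | depts.code | depts.score | depts.rank
C | Z2 | 40 | Z2 | 9 | 40
C | Z2 | 40 | Z3 | 8 | 40
E | Y2 | 3 | Z3 | 70 | 3
A | Y2 | 20 | X1 | 6 | 20
A | Y2 | 20 | Z2 | 5 | 20
After WHERE (2 rows):
books.tag | books.code | books.rank | depts.code | depts.score | depts.rank
C | Z2 | 40 | Z3 | 8 | 40
E | Y2 | 3 | Z3 | 70 | 3
After SELECT (2 rows):
depts.rank | books.tag
40 | C
3 | E
After ORDER BY (2 rows):
depts.rank | books.tag
40 | C
3 | E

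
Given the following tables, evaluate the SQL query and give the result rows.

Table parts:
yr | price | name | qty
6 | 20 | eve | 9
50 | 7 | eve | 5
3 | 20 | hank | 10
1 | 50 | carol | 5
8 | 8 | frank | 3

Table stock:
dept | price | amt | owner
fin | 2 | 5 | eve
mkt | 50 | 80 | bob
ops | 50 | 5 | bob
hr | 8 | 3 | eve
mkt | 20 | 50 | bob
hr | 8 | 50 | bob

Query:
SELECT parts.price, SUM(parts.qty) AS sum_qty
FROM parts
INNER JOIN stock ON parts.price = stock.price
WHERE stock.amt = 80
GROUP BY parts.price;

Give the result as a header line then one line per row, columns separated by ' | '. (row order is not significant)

== RESULT ==
parts.price | sum_qty
50 | 5

Derivation:
After JOIN stock (6 rows):
parts.yr | parts.price | parts.name | parts.qty | stock.dept | stock.price | stock.amt | stock.owner
6 | 20 | eve | 9 | mkt | 20 | 50 | bob
3 | 20 | hank | 10 | mkt | 20 | 50 | bob
1 | 50 | carol | 5 | mkt | 50 | 80 | bob
1 | 50 | carol | 5 | ops | 50 | 5 | bob
8 | 8 | frank | 3 | hr | 8 | 3 | eve
8 | 8 | frank | 3 | hr | 8 | 50 | bob
After WHERE (1 rows):
parts.yr | parts.price | parts.name | parts.qty | stock.dept | stock.price | stock.amt | stock.owner
1 | 50 | carol | 5 | mkt | 50 | 80 | bob
After GROUP BY (1 rows):
parts.price | sum_qty
50 | 5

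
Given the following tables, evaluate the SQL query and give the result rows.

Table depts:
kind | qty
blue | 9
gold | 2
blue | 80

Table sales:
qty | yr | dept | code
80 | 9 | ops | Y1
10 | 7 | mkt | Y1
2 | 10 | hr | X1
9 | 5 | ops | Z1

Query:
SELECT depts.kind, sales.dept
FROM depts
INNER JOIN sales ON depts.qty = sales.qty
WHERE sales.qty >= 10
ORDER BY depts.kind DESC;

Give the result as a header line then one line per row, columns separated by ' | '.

== RESULT ==
depts.kind | sales.dept
blue | ops

Derivation:
After JOIN sales (3 rows):
depts.kind | depts.qty | sales.qty | sales.yr | sales.dept | sales.code
blue | 9 | 9 | 5 | ops | Z1
gold | 2 | 2 | 10 | hr | X1
blue | 80 | 80 | 9 | ops | Y1
After WHERE (1 rows):
depts.kind | depts.qty | sales.qty | sales.yr | sales.dept | sales.code
blue | 80 | 80 | 9 | ops | Y1
After SELECT (1 rows):
depts.kind | sales.dept
blue | ops
After ORDER BY (1 rows):
depts.kind | sales.dept
blue | ops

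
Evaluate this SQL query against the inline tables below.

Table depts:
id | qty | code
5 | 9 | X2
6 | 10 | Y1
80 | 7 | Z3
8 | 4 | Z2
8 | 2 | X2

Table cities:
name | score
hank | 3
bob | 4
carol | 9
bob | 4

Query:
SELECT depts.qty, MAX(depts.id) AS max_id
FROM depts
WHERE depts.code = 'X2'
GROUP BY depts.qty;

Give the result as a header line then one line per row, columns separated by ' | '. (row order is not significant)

After WHERE (2 rows):
depts.id | depts.qty | depts.code
5 | 9 | X2
8 | 2 | X2
After GROUP BY (2 rows):
depts.qty | max_id
9 | 5
2 | 8

== RESULT ==
depts.qty | max_id
9 | 5
2 | 8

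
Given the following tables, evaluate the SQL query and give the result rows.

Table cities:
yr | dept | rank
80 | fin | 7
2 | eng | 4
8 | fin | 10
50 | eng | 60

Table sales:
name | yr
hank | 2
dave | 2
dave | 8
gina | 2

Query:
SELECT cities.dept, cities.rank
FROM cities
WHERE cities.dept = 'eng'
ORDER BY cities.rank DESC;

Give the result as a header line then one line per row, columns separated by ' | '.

After WHERE (2 rows):
cities.yr | cities.dept | cities.rank
2 | eng | 4
50 | eng | 60
After SELECT (2 rows):
cities.dept | cities.rank
eng | 4
eng | 60
After ORDER BY (2 rows):
cities.dept | cities.rank
eng | 60
eng | 4

== RESULT ==
cities.dept | cities.rank
eng | 60
eng | 4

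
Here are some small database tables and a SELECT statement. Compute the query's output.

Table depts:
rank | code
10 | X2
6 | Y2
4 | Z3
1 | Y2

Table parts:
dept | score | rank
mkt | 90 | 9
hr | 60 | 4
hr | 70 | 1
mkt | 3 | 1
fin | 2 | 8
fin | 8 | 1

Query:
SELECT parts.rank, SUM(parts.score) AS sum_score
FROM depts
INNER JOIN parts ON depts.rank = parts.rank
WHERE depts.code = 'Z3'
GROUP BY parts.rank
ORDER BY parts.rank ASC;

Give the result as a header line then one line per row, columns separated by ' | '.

After JOIN parts (4 rows):
depts.rank | depts.code | parts.dept | parts.score | parts.rank
4 | Z3 | hr | 60 | 4
1 | Y2 | hr | 70 | 1
1 | Y2 | mkt | 3 | 1
1 | Y2 | fin | 8 | 1
After WHERE (1 rows):
depts.rank | depts.code | parts.dept | parts.score | parts.rank
4 | Z3 | hr | 60 | 4
After GROUP BY (1 rows):
parts.rank | sum_score
4 | 60
After ORDER BY (1 rows):
parts.rank | sum_score
4 | 60

== RESULT ==
parts.rank | sum_score
4 | 60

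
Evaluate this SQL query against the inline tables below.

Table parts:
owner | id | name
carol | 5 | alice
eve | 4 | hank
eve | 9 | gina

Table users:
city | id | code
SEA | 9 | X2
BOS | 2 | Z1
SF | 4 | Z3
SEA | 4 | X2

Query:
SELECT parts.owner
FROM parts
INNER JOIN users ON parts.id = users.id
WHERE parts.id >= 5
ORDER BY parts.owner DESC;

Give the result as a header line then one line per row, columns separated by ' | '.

After JOIN users (3 rows):
parts.owner | parts.id | parts.name | users.city | users.id | users.code
eve | 4 | hank | SF | 4 | Z3
eve | 4 | hank | SEA | 4 | X2
eve | 9 | gina | SEA | 9 | X2
After WHERE (1 rows):
parts.owner | parts.id | parts.name | users.city | users.id | users.code
eve | 9 | gina | SEA | 9 | X2
After SELECT (1 rows):
parts.owner
eve
After ORDER BY (1 rows):
parts.owner
eve

== RESULT ==
parts.owner
eve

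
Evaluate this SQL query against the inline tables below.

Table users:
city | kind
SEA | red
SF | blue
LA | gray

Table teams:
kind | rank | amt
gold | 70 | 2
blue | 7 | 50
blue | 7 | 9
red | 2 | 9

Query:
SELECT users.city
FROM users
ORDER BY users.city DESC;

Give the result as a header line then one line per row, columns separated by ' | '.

After SELECT (3 rows):
users.city
SEA
SF
LA
After ORDER BY (3 rows):
users.city
SF
SEA
LA

== RESULT ==
users.city
SF
SEA
LA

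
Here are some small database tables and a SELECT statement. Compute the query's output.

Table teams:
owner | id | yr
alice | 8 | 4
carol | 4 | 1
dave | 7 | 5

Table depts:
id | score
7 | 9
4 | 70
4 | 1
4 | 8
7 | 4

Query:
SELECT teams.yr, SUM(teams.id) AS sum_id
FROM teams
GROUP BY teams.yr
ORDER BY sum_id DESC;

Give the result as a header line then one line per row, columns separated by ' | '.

After GROUP BY (3 rows):
teams.yr | sum_id
4 | 8
1 | 4
5 | 7
After ORDER BY (3 rows):
teams.yr | sum_id
4 | 8
5 | 7
1 | 4

== RESULT ==
teams.yr | sum_id
4 | 8
5 | 7
1 | 4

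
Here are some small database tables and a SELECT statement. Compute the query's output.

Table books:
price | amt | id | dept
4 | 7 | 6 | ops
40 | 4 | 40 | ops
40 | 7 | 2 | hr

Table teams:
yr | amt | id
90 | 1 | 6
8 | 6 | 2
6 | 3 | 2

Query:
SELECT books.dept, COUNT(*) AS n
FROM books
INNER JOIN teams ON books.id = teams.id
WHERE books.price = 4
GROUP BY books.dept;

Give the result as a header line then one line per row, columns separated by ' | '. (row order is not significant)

After JOIN teams (3 rows):
books.price | books.amt | books.id | books.dept | teams.yr | teams.amt | teams.id
4 | 7 | 6 | ops | 90 | 1 | 6
40 | 7 | 2 | hr | 8 | 6 | 2
40 | 7 | 2 | hr | 6 | 3 | 2
After WHERE (1 rows):
books.price | books.amt | books.id | books.dept | teams.yr | teams.amt | teams.id
4 | 7 | 6 | ops | 90 | 1 | 6
After GROUP BY (1 rows):
books.dept | n
ops | 1

== RESULT ==
books.dept | n
ops | 1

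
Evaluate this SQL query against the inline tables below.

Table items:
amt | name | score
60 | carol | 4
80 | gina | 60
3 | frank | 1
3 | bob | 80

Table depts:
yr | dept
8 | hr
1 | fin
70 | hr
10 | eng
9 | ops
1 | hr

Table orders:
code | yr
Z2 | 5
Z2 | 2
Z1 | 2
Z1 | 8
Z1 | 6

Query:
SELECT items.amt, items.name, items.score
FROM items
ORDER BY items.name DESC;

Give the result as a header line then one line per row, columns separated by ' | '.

After SELECT (4 rows):
items.amt | items.name | items.score
60 | carol | 4
80 | gina | 60
3 | frank | 1
3 | bob | 80
After ORDER BY (4 rows):
items.amt | items.name | items.score
80 | gina | 60
3 | frank | 1
60 | carol | 4
3 | bob | 80

== RESULT ==
items.amt | items.name | items.score
80 | gina | 60
3 | frank | 1
60 | carol | 4
3 | bob | 80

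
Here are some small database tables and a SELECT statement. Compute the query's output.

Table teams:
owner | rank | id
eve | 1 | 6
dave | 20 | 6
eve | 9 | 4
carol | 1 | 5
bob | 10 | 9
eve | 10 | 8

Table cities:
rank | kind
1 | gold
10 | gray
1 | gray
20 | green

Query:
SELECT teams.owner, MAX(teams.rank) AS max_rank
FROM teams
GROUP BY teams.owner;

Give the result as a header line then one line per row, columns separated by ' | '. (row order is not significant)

After GROUP BY (4 rows):
teams.owner | max_rank
eve | 10
dave | 20
carol | 1
bob | 10

== RESULT ==
teams.owner | max_rank
eve | 10
dave | 20
carol | 1
bob | 10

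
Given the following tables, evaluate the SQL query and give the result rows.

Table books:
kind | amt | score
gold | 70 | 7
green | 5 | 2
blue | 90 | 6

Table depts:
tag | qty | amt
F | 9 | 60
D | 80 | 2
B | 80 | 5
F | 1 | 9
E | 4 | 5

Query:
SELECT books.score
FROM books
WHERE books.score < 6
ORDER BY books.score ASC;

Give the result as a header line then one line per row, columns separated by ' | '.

== RESULT ==
books.score
2

Derivation:
After WHERE (1 rows):
books.kind | books.amt | books.score
green | 5 | 2
After SELECT (1 rows):
books.score
2
After ORDER BY (1 rows):
books.score
2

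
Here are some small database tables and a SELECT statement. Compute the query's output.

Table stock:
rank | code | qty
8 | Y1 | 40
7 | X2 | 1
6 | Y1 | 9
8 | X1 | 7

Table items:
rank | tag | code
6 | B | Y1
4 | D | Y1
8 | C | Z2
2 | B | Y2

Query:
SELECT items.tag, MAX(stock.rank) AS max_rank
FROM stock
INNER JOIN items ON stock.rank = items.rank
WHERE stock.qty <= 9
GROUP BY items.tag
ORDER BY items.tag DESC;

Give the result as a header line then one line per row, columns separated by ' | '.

== RESULT ==
items.tag | max_rank
C | 8
B | 6

Derivation:
After JOIN items (3 rows):
stock.rank | stock.code | stock.qty | items.rank | items.tag | items.code
8 | Y1 | 40 | 8 | C | Z2
6 | Y1 | 9 | 6 | B | Y1
8 | X1 | 7 | 8 | C | Z2
After WHERE (2 rows):
stock.rank | stock.code | stock.qty | items.rank | items.tag | items.code
6 | Y1 | 9 | 6 | B | Y1
8 | X1 | 7 | 8 | C | Z2
After GROUP BY (2 rows):
items.tag | max_rank
B | 6
C | 8
After ORDER BY (2 rows):
items.tag | max_rank
C | 8
B | 6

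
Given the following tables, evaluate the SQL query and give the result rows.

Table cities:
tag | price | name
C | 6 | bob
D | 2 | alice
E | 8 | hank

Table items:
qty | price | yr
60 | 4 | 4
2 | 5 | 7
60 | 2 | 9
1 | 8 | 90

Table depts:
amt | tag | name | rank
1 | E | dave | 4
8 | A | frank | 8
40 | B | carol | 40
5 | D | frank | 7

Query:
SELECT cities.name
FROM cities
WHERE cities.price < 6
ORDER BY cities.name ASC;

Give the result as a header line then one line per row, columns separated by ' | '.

After WHERE (1 rows):
cities.tag | cities.price | cities.name
D | 2 | alice
After SELECT (1 rows):
cities.name
alice
After ORDER BY (1 rows):
cities.name
alice

== RESULT ==
cities.name
alice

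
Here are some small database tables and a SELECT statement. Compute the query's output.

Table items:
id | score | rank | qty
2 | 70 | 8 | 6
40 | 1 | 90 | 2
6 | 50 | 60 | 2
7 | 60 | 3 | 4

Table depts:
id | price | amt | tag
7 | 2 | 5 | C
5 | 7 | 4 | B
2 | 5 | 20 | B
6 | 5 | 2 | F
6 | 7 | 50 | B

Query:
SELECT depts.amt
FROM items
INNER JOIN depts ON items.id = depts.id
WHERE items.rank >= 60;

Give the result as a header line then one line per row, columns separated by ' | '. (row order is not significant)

After JOIN depts (4 rows):
items.id | items.score | items.rank | items.qty | depts.id | depts.price | depts.amt | depts.tag
2 | 70 | 8 | 6 | 2 | 5 | 20 | B
6 | 50 | 60 | 2 | 6 | 5 | 2 | F
6 | 50 | 60 | 2 | 6 | 7 | 50 | B
7 | 60 | 3 | 4 | 7 | 2 | 5 | C
After WHERE (2 rows):
items.id | items.score | items.rank | items.qty | depts.id | depts.price | depts.amt | depts.tag
6 | 50 | 60 | 2 | 6 | 5 | 2 | F
6 | 50 | 60 | 2 | 6 | 7 | 50 | B
After SELECT (2 rows):
depts.amt
2
50

== RESULT ==
depts.amt
2
50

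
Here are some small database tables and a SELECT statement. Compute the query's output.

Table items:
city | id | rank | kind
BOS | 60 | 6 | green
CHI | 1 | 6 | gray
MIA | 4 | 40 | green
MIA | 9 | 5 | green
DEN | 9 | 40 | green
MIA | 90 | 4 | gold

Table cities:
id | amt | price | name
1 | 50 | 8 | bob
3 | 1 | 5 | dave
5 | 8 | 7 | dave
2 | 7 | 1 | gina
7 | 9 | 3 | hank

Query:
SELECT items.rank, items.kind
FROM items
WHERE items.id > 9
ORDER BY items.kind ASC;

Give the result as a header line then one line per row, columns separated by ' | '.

After WHERE (2 rows):
items.city | items.id | items.rank | items.kind
BOS | 60 | 6 | green
MIA | 90 | 4 | gold
After SELECT (2 rows):
items.rank | items.kind
6 | green
4 | gold
After ORDER BY (2 rows):
items.rank | items.kind
4 | gold
6 | green

== RESULT ==
items.rank | items.kind
4 | gold
6 | green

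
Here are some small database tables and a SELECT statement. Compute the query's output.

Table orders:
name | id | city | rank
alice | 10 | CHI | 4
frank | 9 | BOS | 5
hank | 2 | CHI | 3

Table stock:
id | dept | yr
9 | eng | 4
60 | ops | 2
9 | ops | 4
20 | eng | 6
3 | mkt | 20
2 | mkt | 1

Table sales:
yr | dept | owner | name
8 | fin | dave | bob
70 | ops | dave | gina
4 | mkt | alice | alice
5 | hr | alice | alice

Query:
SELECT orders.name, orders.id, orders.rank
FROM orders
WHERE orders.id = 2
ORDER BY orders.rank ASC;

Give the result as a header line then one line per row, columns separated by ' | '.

== RESULT ==
orders.name | orders.id | orders.rank
hank | 2 | 3

Derivation:
After WHERE (1 rows):
orders.name | orders.id | orders.city | orders.rank
hank | 2 | CHI | 3
After SELECT (1 rows):
orders.name | orders.id | orders.rank
hank | 2 | 3
After ORDER BY (1 rows):
orders.name | orders.id | orders.rank
hank | 2 | 3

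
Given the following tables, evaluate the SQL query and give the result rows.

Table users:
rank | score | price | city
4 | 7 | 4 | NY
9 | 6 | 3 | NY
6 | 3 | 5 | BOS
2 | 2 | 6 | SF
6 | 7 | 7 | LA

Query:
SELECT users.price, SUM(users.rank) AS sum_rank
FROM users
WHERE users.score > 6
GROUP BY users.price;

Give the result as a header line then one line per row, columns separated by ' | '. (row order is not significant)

== RESULT ==
users.price | sum_rank
4 | 4
7 | 6

Derivation:
After WHERE (2 rows):
users.rank | users.score | users.price | users.city
4 | 7 | 4 | NY
6 | 7 | 7 | LA
After GROUP BY (2 rows):
users.price | sum_rank
4 | 4
7 | 6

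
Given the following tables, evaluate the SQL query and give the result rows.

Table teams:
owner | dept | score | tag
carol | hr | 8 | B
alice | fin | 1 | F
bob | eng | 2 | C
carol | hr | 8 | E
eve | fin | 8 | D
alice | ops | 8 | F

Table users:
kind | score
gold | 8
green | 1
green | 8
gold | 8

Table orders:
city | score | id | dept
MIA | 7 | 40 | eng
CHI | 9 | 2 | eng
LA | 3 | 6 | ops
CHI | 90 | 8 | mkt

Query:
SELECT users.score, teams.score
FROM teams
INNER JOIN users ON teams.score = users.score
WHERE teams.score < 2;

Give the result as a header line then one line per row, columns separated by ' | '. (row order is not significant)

== RESULT ==
users.score | teams.score
1 | 1

Derivation:
After JOIN users (13 rows):
teams.owner | teams.dept | teams.score | teams.tag | users.kind | users.score
carol | hr | 8 | B | gold | 8
carol | hr | 8 | B | green | 8
carol | hr | 8 | B | gold | 8
alice | fin | 1 | F | green | 1
carol | hr | 8 | E | gold | 8
carol | hr | 8 | E | green | 8
carol | hr | 8 | E | gold | 8
eve | fin | 8 | D | gold | 8
eve | fin | 8 | D | green | 8
eve | fin | 8 | D | gold | 8
alice | ops | 8 | F | gold | 8
alice | ops | 8 | F | green | 8
alice | ops | 8 | F | gold | 8
After WHERE (1 rows):
teams.owner | teams.dept | teams.score | teams.tag | users.kind | users.score
alice | fin | 1 | F | green | 1
After SELECT (1 rows):
users.score | teams.score
1 | 1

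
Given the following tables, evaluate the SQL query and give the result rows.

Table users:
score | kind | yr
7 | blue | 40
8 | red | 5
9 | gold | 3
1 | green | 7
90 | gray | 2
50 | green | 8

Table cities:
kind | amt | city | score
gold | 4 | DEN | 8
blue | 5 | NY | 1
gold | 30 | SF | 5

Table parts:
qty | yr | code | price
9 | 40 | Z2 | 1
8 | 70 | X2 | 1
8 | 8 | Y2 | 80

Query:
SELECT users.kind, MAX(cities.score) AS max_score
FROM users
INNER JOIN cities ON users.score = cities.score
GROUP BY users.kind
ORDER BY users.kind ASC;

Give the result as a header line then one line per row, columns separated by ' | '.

== RESULT ==
users.kind | max_score
green | 1
red | 8

Derivation:
After JOIN cities (2 rows):
users.score | users.kind | users.yr | cities.kind | cities.amt | cities.city | cities.score
8 | red | 5 | gold | 4 | DEN | 8
1 | green | 7 | blue | 5 | NY | 1
After GROUP BY (2 rows):
users.kind | max_score
red | 8
green | 1
After ORDER BY (2 rows):
users.kind | max_score
green | 1
red | 8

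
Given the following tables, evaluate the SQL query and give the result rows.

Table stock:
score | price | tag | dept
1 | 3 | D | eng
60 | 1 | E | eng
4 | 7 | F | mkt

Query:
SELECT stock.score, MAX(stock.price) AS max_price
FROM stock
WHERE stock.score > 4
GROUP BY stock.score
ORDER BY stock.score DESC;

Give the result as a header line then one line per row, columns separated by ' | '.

== RESULT ==
stock.score | max_price
60 | 1

Derivation:
After WHERE (1 rows):
stock.score | stock.price | stock.tag | stock.dept
60 | 1 | E | eng
After GROUP BY (1 rows):
stock.score | max_price
60 | 1
After ORDER BY (1 rows):
stock.score | max_price
60 | 1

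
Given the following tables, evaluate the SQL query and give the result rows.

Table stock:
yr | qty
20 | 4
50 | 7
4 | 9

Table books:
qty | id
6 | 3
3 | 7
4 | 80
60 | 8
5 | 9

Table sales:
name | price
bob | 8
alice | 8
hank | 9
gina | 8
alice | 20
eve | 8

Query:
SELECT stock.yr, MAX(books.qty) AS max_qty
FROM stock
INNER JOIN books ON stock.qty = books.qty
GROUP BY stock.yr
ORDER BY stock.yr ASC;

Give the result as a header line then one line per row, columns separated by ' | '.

After JOIN books (1 rows):
stock.yr | stock.qty | books.qty | books.id
20 | 4 | 4 | 80
After GROUP BY (1 rows):
stock.yr | max_qty
20 | 4
After ORDER BY (1 rows):
stock.yr | max_qty
20 | 4

== RESULT ==
stock.yr | max_qty
20 | 4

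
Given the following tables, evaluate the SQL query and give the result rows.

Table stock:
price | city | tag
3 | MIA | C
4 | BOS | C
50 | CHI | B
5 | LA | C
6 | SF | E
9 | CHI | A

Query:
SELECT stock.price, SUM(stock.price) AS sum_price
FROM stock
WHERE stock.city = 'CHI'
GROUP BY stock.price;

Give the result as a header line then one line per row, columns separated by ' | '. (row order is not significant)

After WHERE (2 rows):
stock.price | stock.city | stock.tag
50 | CHI | B
9 | CHI | A
After GROUP BY (2 rows):
stock.price | sum_price
50 | 50
9 | 9

== RESULT ==
stock.price | sum_price
50 | 50
9 | 9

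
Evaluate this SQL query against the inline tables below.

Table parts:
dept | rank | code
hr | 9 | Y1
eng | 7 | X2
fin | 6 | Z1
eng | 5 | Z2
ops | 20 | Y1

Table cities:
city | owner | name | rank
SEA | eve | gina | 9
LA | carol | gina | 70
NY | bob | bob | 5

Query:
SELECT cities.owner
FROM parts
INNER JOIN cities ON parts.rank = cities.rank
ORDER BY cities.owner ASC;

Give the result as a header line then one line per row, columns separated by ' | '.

== RESULT ==
cities.owner
bob
eve

Derivation:
After JOIN cities (2 rows):
parts.dept | parts.rank | parts.code | cities.city | cities.owner | cities.name | cities.rank
hr | 9 | Y1 | SEA | eve | gina | 9
eng | 5 | Z2 | NY | bob | bob | 5
After SELECT (2 rows):
cities.owner
eve
bob
After ORDER BY (2 rows):
cities.owner
bob
eve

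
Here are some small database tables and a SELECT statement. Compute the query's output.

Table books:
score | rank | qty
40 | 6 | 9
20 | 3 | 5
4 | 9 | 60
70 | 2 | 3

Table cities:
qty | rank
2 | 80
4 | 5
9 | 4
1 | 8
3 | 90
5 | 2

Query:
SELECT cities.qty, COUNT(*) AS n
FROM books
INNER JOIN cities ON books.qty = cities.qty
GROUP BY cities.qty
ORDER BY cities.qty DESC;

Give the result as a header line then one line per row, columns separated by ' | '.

After JOIN cities (3 rows):
books.score | books.rank | books.qty | cities.qty | cities.rank
40 | 6 | 9 | 9 | 4
20 | 3 | 5 | 5 | 2
70 | 2 | 3 | 3 | 90
After GROUP BY (3 rows):
cities.qty | n
9 | 1
5 | 1
3 | 1
After ORDER BY (3 rows):
cities.qty | n
9 | 1
5 | 1
3 | 1

== RESULT ==
cities.qty | n
9 | 1
5 | 1
3 | 1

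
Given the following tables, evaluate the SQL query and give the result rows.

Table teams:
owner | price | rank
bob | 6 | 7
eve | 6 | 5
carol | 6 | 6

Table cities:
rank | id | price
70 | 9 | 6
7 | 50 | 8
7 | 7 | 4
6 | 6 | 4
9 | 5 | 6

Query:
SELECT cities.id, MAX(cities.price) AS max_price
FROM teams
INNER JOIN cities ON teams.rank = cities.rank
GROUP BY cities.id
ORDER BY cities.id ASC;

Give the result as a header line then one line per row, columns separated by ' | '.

After JOIN cities (3 rows):
teams.owner | teams.price | teams.rank | cities.rank | cities.id | cities.price
bob | 6 | 7 | 7 | 50 | 8
bob | 6 | 7 | 7 | 7 | 4
carol | 6 | 6 | 6 | 6 | 4
After GROUP BY (3 rows):
cities.id | max_price
50 | 8
7 | 4
6 | 4
After ORDER BY (3 rows):
cities.id | max_price
6 | 4
7 | 4
50 | 8

== RESULT ==
cities.id | max_price
6 | 4
7 | 4
50 | 8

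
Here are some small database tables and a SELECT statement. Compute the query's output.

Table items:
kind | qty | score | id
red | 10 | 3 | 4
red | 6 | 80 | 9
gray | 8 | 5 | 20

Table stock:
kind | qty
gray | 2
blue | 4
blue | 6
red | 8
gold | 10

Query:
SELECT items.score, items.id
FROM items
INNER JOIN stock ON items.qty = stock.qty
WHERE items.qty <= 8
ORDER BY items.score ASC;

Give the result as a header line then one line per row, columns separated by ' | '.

== RESULT ==
items.score | items.id
5 | 20
80 | 9

Derivation:
After JOIN stock (3 rows):
items.kind | items.qty | items.score | items.id | stock.kind | stock.qty
red | 10 | 3 | 4 | gold | 10
red | 6 | 80 | 9 | blue | 6
gray | 8 | 5 | 20 | red | 8
After WHERE (2 rows):
items.kind | items.qty | items.score | items.id | stock.kind | stock.qty
red | 6 | 80 | 9 | blue | 6
gray | 8 | 5 | 20 | red | 8
After SELECT (2 rows):
items.score | items.id
80 | 9
5 | 20
After ORDER BY (2 rows):
items.score | items.id
5 | 20
80 | 9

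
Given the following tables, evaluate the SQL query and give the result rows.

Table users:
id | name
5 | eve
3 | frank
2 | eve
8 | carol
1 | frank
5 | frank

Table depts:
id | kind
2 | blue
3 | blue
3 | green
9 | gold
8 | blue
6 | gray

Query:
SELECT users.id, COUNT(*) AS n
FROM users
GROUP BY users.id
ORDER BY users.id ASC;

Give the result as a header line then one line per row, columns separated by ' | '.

After GROUP BY (5 rows):
users.id | n
5 | 2
3 | 1
2 | 1
8 | 1
1 | 1
After ORDER BY (5 rows):
users.id | n
1 | 1
2 | 1
3 | 1
5 | 2
8 | 1

== RESULT ==
users.id | n
1 | 1
2 | 1
3 | 1
5 | 2
8 | 1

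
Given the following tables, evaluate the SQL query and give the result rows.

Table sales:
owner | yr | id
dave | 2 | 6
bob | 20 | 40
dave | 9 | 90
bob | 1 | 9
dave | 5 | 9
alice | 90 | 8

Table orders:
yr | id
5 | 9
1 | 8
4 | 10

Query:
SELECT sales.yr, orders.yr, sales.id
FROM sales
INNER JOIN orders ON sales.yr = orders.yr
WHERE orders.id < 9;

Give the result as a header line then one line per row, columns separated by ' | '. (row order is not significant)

== RESULT ==
sales.yr | orders.yr | sales.id
1 | 1 | 9

Derivation:
After JOIN orders (2 rows):
sales.owner | sales.yr | sales.id | orders.yr | orders.id
bob | 1 | 9 | 1 | 8
dave | 5 | 9 | 5 | 9
After WHERE (1 rows):
sales.owner | sales.yr | sales.id | orders.yr | orders.id
bob | 1 | 9 | 1 | 8
After SELECT (1 rows):
sales.yr | orders.yr | sales.id
1 | 1 | 9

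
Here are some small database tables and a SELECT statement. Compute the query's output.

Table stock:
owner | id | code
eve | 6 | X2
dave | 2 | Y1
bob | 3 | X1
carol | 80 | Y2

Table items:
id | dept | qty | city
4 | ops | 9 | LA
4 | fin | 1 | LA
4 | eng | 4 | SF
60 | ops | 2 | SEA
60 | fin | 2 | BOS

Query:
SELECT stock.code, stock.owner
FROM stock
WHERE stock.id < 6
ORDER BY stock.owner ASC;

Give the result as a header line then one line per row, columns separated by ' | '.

== RESULT ==
stock.code | stock.owner
X1 | bob
Y1 | dave

Derivation:
After WHERE (2 rows):
stock.owner | stock.id | stock.code
dave | 2 | Y1
bob | 3 | X1
After SELECT (2 rows):
stock.code | stock.owner
Y1 | dave
X1 | bob
After ORDER BY (2 rows):
stock.code | stock.owner
X1 | bob
Y1 | dave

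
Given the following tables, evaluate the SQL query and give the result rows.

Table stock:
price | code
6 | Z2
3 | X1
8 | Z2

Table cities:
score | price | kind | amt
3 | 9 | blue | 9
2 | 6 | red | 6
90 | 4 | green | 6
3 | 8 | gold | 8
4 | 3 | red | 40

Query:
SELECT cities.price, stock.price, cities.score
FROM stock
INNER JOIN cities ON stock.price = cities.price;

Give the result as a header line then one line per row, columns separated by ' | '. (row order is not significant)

After JOIN cities (3 rows):
stock.price | stock.code | cities.score | cities.price | cities.kind | cities.amt
6 | Z2 | 2 | 6 | red | 6
3 | X1 | 4 | 3 | red | 40
8 | Z2 | 3 | 8 | gold | 8
After SELECT (3 rows):
cities.price | stock.price | cities.score
6 | 6 | 2
3 | 3 | 4
8 | 8 | 3

== RESULT ==
cities.price | stock.price | cities.score
6 | 6 | 2
3 | 3 | 4
8 | 8 | 3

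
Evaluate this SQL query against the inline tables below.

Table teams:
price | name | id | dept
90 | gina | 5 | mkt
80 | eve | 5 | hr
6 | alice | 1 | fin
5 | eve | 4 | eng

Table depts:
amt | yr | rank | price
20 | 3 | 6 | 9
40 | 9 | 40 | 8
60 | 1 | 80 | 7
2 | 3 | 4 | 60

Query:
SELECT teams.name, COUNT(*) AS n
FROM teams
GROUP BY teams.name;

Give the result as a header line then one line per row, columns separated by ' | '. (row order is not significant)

After GROUP BY (3 rows):
teams.name | n
gina | 1
eve | 2
alice | 1

== RESULT ==
teams.name | n
gina | 1
eve | 2
alice | 1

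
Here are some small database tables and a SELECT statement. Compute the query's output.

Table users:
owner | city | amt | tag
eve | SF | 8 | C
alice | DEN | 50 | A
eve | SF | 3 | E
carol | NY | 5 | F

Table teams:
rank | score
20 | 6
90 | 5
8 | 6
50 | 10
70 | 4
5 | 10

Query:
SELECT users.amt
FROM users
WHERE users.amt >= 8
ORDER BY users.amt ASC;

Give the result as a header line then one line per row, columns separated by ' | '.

After WHERE (2 rows):
users.owner | users.city | users.amt | users.tag
eve | SF | 8 | C
alice | DEN | 50 | A
After SELECT (2 rows):
users.amt
8
50
After ORDER BY (2 rows):
users.amt
8
50

== RESULT ==
users.amt
8
50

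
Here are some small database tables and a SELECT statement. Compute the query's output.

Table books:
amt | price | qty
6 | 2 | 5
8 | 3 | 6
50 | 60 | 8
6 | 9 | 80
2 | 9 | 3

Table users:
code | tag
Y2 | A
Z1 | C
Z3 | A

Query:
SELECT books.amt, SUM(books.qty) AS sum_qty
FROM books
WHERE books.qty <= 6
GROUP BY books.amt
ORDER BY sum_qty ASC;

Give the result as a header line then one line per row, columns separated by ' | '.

After WHERE (3 rows):
books.amt | books.price | books.qty
6 | 2 | 5
8 | 3 | 6
2 | 9 | 3
After GROUP BY (3 rows):
books.amt | sum_qty
6 | 5
8 | 6
2 | 3
After ORDER BY (3 rows):
books.amt | sum_qty
2 | 3
6 | 5
8 | 6

== RESULT ==
books.amt | sum_qty
2 | 3
6 | 5
8 | 6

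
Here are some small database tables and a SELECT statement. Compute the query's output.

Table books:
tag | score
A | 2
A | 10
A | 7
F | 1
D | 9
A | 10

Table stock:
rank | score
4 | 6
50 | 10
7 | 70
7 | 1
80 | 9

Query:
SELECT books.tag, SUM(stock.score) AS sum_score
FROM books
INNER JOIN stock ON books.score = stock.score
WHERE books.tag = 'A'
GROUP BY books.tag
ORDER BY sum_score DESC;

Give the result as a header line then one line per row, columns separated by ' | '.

After JOIN stock (4 rows):
books.tag | books.score | stock.rank | stock.score
A | 10 | 50 | 10
F | 1 | 7 | 1
D | 9 | 80 | 9
A | 10 | 50 | 10
After WHERE (2 rows):
books.tag | books.score | stock.rank | stock.score
A | 10 | 50 | 10
A | 10 | 50 | 10
After GROUP BY (1 rows):
books.tag | sum_score
A | 20
After ORDER BY (1 rows):
books.tag | sum_score
A | 20

== RESULT ==
books.tag | sum_score
A | 20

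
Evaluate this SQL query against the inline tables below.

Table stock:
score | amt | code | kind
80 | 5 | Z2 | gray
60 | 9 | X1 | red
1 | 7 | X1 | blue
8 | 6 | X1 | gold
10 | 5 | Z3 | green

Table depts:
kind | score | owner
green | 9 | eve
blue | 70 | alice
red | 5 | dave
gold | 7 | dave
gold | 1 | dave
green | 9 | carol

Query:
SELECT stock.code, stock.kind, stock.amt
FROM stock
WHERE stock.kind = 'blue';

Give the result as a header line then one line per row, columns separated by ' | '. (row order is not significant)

== RESULT ==
stock.code | stock.kind | stock.amt
X1 | blue | 7

Derivation:
After WHERE (1 rows):
stock.score | stock.amt | stock.code | stock.kind
1 | 7 | X1 | blue
After SELECT (1 rows):
stock.code | stock.kind | stock.amt
X1 | blue | 7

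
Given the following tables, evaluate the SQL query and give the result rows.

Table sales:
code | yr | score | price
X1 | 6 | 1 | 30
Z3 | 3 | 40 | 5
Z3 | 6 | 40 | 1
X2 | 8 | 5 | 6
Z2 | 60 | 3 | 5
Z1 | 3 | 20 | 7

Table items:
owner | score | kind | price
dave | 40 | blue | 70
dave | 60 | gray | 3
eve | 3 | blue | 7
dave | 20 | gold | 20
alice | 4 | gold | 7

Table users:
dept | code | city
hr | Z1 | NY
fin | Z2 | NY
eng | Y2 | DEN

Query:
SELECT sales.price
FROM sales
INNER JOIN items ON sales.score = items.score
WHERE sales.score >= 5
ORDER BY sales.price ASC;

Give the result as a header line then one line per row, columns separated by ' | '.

== RESULT ==
sales.price
1
5
7

Derivation:
After JOIN items (4 rows):
sales.code | sales.yr | sales.score | sales.price | items.owner | items.score | items.kind | items.price
Z3 | 3 | 40 | 5 | dave | 40 | blue | 70
Z3 | 6 | 40 | 1 | dave | 40 | blue | 70
Z2 | 60 | 3 | 5 | eve | 3 | blue | 7
Z1 | 3 | 20 | 7 | dave | 20 | gold | 20
After WHERE (3 rows):
sales.code | sales.yr | sales.score | sales.price | items.owner | items.score | items.kind | items.price
Z3 | 3 | 40 | 5 | dave | 40 | blue | 70
Z3 | 6 | 40 | 1 | dave | 40 | blue | 70
Z1 | 3 | 20 | 7 | dave | 20 | gold | 20
After SELECT (3 rows):
sales.price
5
1
7
After ORDER BY (3 rows):
sales.price
1
5
7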